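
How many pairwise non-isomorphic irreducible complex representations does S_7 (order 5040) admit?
15

The number of irreducible complex representations of a finite group equals its number of conjugacy classes. Conjugacy classes in S_7 correspond to cycle types, i.e. partitions of 7; there are p(7) = 15 of them, so S_7 (order 5040) has exactly 15 irreducible complex representations.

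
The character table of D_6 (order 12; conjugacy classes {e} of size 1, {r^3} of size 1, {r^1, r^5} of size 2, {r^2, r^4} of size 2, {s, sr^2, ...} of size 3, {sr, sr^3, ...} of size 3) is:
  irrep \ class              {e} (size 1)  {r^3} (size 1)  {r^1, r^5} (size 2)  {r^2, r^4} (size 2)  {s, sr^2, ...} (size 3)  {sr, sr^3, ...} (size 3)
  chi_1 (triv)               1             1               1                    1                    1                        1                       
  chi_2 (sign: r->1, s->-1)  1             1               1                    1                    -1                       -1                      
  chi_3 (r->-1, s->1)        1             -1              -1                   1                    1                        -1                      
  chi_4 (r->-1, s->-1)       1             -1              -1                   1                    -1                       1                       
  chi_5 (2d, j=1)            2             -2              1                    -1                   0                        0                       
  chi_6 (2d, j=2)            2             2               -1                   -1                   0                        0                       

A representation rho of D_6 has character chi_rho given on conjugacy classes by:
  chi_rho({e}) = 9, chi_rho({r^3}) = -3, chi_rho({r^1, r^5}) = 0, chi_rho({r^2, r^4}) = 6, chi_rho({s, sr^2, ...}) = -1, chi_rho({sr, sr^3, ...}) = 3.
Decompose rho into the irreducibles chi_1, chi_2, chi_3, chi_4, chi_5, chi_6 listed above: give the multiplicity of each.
Multiplicities: chi_1: 2, chi_2: 1, chi_3: 1, chi_4: 3, chi_5: 1, chi_6: 0.

Use <chi_rho, chi> = (1/|G|) sum_C |C| * chi_rho(C) * conj(chi(C)) with |G| = 12 for each irreducible chi in the table:
  <chi_rho, chi_1> = (1/12)[1*(9)*conj(1) + 1*(-3)*conj(1) + 2*(0)*conj(1) + 2*(6)*conj(1) + 3*(-1)*conj(1) + 3*(3)*conj(1)]
      = (1/12)[(9) + (-3) + (0) + (12) + (-3) + (9)] = 24/12 = 2
  <chi_rho, chi_2> = (1/12)[1*(9)*conj(1) + 1*(-3)*conj(1) + 2*(0)*conj(1) + 2*(6)*conj(1) + 3*(-1)*conj(-1) + 3*(3)*conj(-1)]
      = (1/12)[(9) + (-3) + (0) + (12) + (3) + (-9)] = 12/12 = 1
  <chi_rho, chi_3> = (1/12)[1*(9)*conj(1) + 1*(-3)*conj(-1) + 2*(0)*conj(-1) + 2*(6)*conj(1) + 3*(-1)*conj(1) + 3*(3)*conj(-1)]
      = (1/12)[(9) + (3) + (0) + (12) + (-3) + (-9)] = 12/12 = 1
  <chi_rho, chi_4> = (1/12)[1*(9)*conj(1) + 1*(-3)*conj(-1) + 2*(0)*conj(-1) + 2*(6)*conj(1) + 3*(-1)*conj(-1) + 3*(3)*conj(1)]
      = (1/12)[(9) + (3) + (0) + (12) + (3) + (9)] = 36/12 = 3
  <chi_rho, chi_5> = (1/12)[1*(9)*conj(2) + 1*(-3)*conj(-2) + 2*(0)*conj(1) + 2*(6)*conj(-1) + 3*(-1)*conj(0) + 3*(3)*conj(0)]
      = (1/12)[(18) + (6) + (0) + (-12) + (0) + (0)] = 12/12 = 1
  <chi_rho, chi_6> = (1/12)[1*(9)*conj(2) + 1*(-3)*conj(2) + 2*(0)*conj(-1) + 2*(6)*conj(-1) + 3*(-1)*conj(0) + 3*(3)*conj(0)]
      = (1/12)[(18) + (-6) + (0) + (-12) + (0) + (0)] = 0/12 = 0
Dimension check: dim(rho) = sum (mult * dim) = 2*1 + 1*1 + 1*1 + 3*1 + 1*2 + 0*2 = 9 = chi_rho(e) = 9.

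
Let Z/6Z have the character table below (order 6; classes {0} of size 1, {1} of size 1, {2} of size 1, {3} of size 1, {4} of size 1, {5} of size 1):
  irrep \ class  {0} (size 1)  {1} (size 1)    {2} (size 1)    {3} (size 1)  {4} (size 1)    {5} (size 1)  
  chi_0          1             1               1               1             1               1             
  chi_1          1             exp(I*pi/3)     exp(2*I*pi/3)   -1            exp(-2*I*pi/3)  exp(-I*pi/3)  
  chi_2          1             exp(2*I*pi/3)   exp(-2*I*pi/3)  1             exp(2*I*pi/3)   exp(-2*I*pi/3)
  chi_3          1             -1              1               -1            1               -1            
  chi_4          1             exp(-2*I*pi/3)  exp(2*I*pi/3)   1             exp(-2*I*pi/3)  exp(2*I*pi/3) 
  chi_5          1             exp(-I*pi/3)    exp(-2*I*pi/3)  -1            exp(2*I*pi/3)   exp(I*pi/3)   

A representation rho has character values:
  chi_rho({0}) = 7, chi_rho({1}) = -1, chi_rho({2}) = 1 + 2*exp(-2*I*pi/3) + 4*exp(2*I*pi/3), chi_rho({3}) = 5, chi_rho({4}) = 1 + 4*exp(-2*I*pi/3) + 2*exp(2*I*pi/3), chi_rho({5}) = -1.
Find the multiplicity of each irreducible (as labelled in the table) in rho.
Multiplicities: chi_0: 1, chi_1: 1, chi_2: 2, chi_3: 0, chi_4: 3, chi_5: 0.

Solution. Use <chi_rho, chi> = (1/|G|) sum_C |C| * chi_rho(C) * conj(chi(C)) with |G| = 6 for each irreducible chi in the table:
  <chi_rho, chi_0> = (1/6)[1*(7)*conj(1) + 1*(-1)*conj(1) + 1*(1 + 2*exp(-2*I*pi/3) + 4*exp(2*I*pi/3))*conj(1) + 1*(5)*conj(1) + 1*(1 + 4*exp(-2*I*pi/3) + 2*exp(2*I*pi/3))*conj(1) + 1*(-1)*conj(1)]
      = (1/6)[(7) + (-1) + (1 + 2*exp(-2*I*pi/3) + 4*exp(2*I*pi/3)) + (5) + (1 + 4*exp(-2*I*pi/3) + 2*exp(2*I*pi/3)) + (-1)] = 6/6 = 1
  <chi_rho, chi_1> = (1/6)[1*(7)*conj(1) + 1*(-1)*conj(exp(I*pi/3)) + 1*(1 + 2*exp(-2*I*pi/3) + 4*exp(2*I*pi/3))*conj(exp(2*I*pi/3)) + 1*(5)*conj(-1) + 1*(1 + 4*exp(-2*I*pi/3) + 2*exp(2*I*pi/3))*conj(exp(-2*I*pi/3)) + 1*(-1)*conj(exp(-I*pi/3))]
      = (1/6)[(7) + (-2 + exp(-I*pi/3) + 2*exp(I*pi/3)) + (4 + exp(-2*I*pi/3) + 2*exp(2*I*pi/3)) + (-5) + (4 + 2*exp(-2*I*pi/3) + exp(2*I*pi/3)) + (-2 + 2*exp(-I*pi/3) + exp(I*pi/3))] = 6/6 = 1
  <chi_rho, chi_2> = (1/6)[1*(7)*conj(1) + 1*(-1)*conj(exp(2*I*pi/3)) + 1*(1 + 2*exp(-2*I*pi/3) + 4*exp(2*I*pi/3))*conj(exp(-2*I*pi/3)) + 1*(5)*conj(1) + 1*(1 + 4*exp(-2*I*pi/3) + 2*exp(2*I*pi/3))*conj(exp(2*I*pi/3)) + 1*(-1)*conj(exp(-2*I*pi/3))]
      = (1/6)[(7) + (2 + exp(-2*I*pi/3) + exp(-I*pi/3) + 3*exp(2*I*pi/3)) + (2 + 4*exp(-2*I*pi/3) + exp(2*I*pi/3)) + (5) + (2 + exp(-2*I*pi/3) + 4*exp(2*I*pi/3)) + (2 + 3*exp(-2*I*pi/3) + exp(2*I*pi/3) + exp(I*pi/3))] = 12/6 = 2
  <chi_rho, chi_3> = (1/6)[1*(7)*conj(1) + 1*(-1)*conj(-1) + 1*(1 + 2*exp(-2*I*pi/3) + 4*exp(2*I*pi/3))*conj(1) + 1*(5)*conj(-1) + 1*(1 + 4*exp(-2*I*pi/3) + 2*exp(2*I*pi/3))*conj(1) + 1*(-1)*conj(-1)]
      = (1/6)[(7) + (1) + (1 + 2*exp(-2*I*pi/3) + 4*exp(2*I*pi/3)) + (-5) + (1 + 4*exp(-2*I*pi/3) + 2*exp(2*I*pi/3)) + (1)] = 0/6 = 0
  <chi_rho, chi_4> = (1/6)[1*(7)*conj(1) + 1*(-1)*conj(exp(-2*I*pi/3)) + 1*(1 + 2*exp(-2*I*pi/3) + 4*exp(2*I*pi/3))*conj(exp(2*I*pi/3)) + 1*(5)*conj(1) + 1*(1 + 4*exp(-2*I*pi/3) + 2*exp(2*I*pi/3))*conj(exp(-2*I*pi/3)) + 1*(-1)*conj(exp(2*I*pi/3))]
      = (1/6)[(7) + (2 + 2*exp(-2*I*pi/3) + exp(2*I*pi/3)) + (4 + exp(-2*I*pi/3) + 2*exp(2*I*pi/3)) + (5) + (4 + 2*exp(-2*I*pi/3) + exp(2*I*pi/3)) + (2 + exp(-2*I*pi/3) + 2*exp(2*I*pi/3))] = 18/6 = 3
  <chi_rho, chi_5> = (1/6)[1*(7)*conj(1) + 1*(-1)*conj(exp(-I*pi/3)) + 1*(1 + 2*exp(-2*I*pi/3) + 4*exp(2*I*pi/3))*conj(exp(-2*I*pi/3)) + 1*(5)*conj(-1) + 1*(1 + 4*exp(-2*I*pi/3) + 2*exp(2*I*pi/3))*conj(exp(2*I*pi/3)) + 1*(-1)*conj(exp(I*pi/3))]
      = (1/6)[(7) + (-2 + 3*exp(-I*pi/3) + exp(2*I*pi/3) + exp(I*pi/3)) + (2 + 4*exp(-2*I*pi/3) + exp(2*I*pi/3)) + (-5) + (2 + exp(-2*I*pi/3) + 4*exp(2*I*pi/3)) + (-2 + exp(-2*I*pi/3) + exp(-I*pi/3) + 3*exp(I*pi/3))] = 0/6 = 0
(Exp terms are combined using exp(i*s)*conj(exp(i*t)) = exp(i*(s-t)), and sums of them are collapsed using the identity that for every m > 1 the m distinct m-th roots of unity sum to 0, e.g. 1 + exp(2*I*pi/3) + exp(-2*I*pi/3) = 0.)
Dimension check: dim(rho) = sum (mult * dim) = 1*1 + 1*1 + 2*1 + 0*1 + 3*1 + 0*1 = 7 = chi_rho(e) = 7.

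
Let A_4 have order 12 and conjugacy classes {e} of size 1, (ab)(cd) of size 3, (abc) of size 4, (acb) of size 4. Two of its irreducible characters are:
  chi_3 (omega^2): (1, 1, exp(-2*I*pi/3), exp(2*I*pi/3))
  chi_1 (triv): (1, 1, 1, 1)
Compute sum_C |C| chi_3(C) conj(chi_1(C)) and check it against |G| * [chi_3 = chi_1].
Sum = 0; so <chi_3, chi_1> = 0 (distinct irreducibles are orthogonal).

Working: Compute term by term over conjugacy classes (|C| * chi_3(C) * conj(chi_1(C))):
  1*(1)*conj(1) + 3*(1)*conj(1) + 4*(exp(-2*I*pi/3))*conj(1) + 4*(exp(2*I*pi/3))*conj(1)
  = (1) + (3) + (4*exp(-2*I*pi/3)) + (4*exp(2*I*pi/3))
  = 0.
(Exp terms are combined using exp(i*s)*conj(exp(i*t)) = exp(i*(s-t)), and sums of them are collapsed using the identity that for every m > 1 the m distinct m-th roots of unity sum to 0, e.g. 1 + exp(2*I*pi/3) + exp(-2*I*pi/3) = 0.)
Dividing by |G| = 12 gives 0/12 = 0, matching the row-orthogonality relation <chi_3, chi_1> = [chi_3 = chi_1].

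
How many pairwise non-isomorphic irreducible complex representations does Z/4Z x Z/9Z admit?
36

The number of irreducible complex representations of a finite group equals its number of conjugacy classes. Z/4Z x Z/9Z is abelian of order 36, so every element is its own conjugacy class: 36 classes, so Z/4Z x Z/9Z (order 36) has exactly 36 irreducible complex representations.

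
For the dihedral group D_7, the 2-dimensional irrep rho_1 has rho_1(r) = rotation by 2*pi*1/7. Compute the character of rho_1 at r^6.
chi_{rho_1}(r^6) = 2*cos(2*pi*1*6/7) = 2*cos(2*pi/7)

rho_1(r^6) is rotation by angle 2*pi*1*6/7, whose trace is 2*cos(2*pi*1*6/7) = 2*cos(2*pi/7).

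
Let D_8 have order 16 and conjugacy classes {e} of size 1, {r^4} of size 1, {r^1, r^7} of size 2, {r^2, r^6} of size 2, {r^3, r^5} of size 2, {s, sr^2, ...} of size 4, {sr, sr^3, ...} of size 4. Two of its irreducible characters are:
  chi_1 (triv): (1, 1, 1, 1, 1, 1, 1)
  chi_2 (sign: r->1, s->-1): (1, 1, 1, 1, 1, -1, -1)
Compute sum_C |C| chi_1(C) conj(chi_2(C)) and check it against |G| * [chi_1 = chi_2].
Sum = 0; so <chi_1, chi_2> = 0 (distinct irreducibles are orthogonal).

Reasoning: Compute term by term over conjugacy classes (|C| * chi_1(C) * conj(chi_2(C))):
  1*(1)*conj(1) + 1*(1)*conj(1) + 2*(1)*conj(1) + 2*(1)*conj(1) + 2*(1)*conj(1) + 4*(1)*conj(-1) + 4*(1)*conj(-1)
  = (1) + (1) + (2) + (2) + (2) + (-4) + (-4)
  = 0.
Dividing by |G| = 16 gives 0/16 = 0, matching the row-orthogonality relation <chi_1, chi_2> = [chi_1 = chi_2].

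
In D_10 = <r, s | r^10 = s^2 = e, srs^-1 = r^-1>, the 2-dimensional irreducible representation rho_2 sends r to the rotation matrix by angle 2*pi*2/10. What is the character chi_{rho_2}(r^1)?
chi_{rho_2}(r^1) = 2*cos(2*pi*2*1/10) = -1/2 + sqrt(5)/2

rho_2(r^1) is rotation by angle 2*pi*2*1/10, whose trace is 2*cos(2*pi*2*1/10) = -1/2 + sqrt(5)/2.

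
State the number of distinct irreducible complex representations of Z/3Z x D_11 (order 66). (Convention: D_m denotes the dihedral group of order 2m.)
21

Working: The number of irreducible complex representations of a finite group equals its number of conjugacy classes. For a direct product, #classes(G x H) = #classes(G) * #classes(H). Z/3Z has 3 classes (abelian), D_11 has 7 classes, so 3 * 7 = 21, so Z/3Z x D_11 (order 66) has exactly 21 irreducible complex representations.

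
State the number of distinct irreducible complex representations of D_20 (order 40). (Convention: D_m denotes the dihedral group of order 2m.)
13

Details: The number of irreducible complex representations of a finite group equals its number of conjugacy classes. D_20 has 13 conjugacy classes (n/2 + 3 for n even), so D_20 (order 40) has exactly 13 irreducible complex representations.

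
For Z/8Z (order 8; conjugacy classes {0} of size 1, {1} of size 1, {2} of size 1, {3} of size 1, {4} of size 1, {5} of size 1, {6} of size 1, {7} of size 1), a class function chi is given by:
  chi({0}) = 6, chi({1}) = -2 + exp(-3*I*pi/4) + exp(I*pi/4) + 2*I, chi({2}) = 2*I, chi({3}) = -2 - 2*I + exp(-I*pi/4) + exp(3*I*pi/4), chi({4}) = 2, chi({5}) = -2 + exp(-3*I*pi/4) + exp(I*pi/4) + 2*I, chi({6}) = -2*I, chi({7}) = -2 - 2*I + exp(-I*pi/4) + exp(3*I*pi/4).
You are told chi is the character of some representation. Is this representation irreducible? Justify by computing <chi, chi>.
Not irreducible (reducible): <chi, chi> = 10 > 1.

Reasoning: <chi, chi> = (1/|G|) sum_C |C| * |chi(C)|^2 = (1/8)[1*|6|^2 + 1*|-2 + exp(-3*I*pi/4) + exp(I*pi/4) + 2*I|^2 + 1*|2*I|^2 + 1*|-2 - 2*I + exp(-I*pi/4) + exp(3*I*pi/4)|^2 + 1*|2|^2 + 1*|-2 + exp(-3*I*pi/4) + exp(I*pi/4) + 2*I|^2 + 1*|-2*I|^2 + 1*|-2 - 2*I + exp(-I*pi/4) + exp(3*I*pi/4)|^2]
  = (1/8)[(36) + (8) + (4) + (8) + (4) + (8) + (4) + (8)] = 80/8 = 10.
(Exp terms are combined using exp(i*s)*conj(exp(i*t)) = exp(i*(s-t)), and sums of them are collapsed using the identity that for every m > 1 the m distinct m-th roots of unity sum to 0, e.g. 1 + exp(2*I*pi/3) + exp(-2*I*pi/3) = 0.)
A character is irreducible iff <chi, chi> = 1, so this representation is reducible.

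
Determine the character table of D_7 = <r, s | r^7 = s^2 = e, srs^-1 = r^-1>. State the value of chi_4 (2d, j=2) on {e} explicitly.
Conjugacy classes: {e} of size 1, {r^1, r^6} of size 2, {r^2, r^5} of size 2, {r^3, r^4} of size 2, {s, sr, ..., sr^6} of size 7.
Character table:
  irrep \ class              {e} (size 1)  {r^1, r^6} (size 2)  {r^2, r^5} (size 2)  {r^3, r^4} (size 2)  {s, sr, ..., sr^6} (size 7)
  chi_1 (triv)               1             1                    1                    1                    1                          
  chi_2 (sign: r->1, s->-1)  1             1                    1                    1                    -1                         
  chi_3 (2d, j=1)            2             2*cos(2*pi/7)        -2*cos(3*pi/7)       -2*cos(pi/7)         0                          
  chi_4 (2d, j=2)            2             -2*cos(3*pi/7)       -2*cos(pi/7)         2*cos(2*pi/7)        0                          
  chi_5 (2d, j=3)            2             -2*cos(pi/7)         2*cos(2*pi/7)        -2*cos(3*pi/7)       0                          

Spot check: chi_4 (2d, j=2) on {e} = 2.

Details: D_7 has order 2*7 = 14 with 5 conjugacy classes, hence 5 irreducibles. Sum of squared dims 1 + 1 + 4 + 4 + 4 = 14 = |G|. Linear characters come from the abelianisation; the 2-dimensional irreps have character r^k -> 2*cos(2*pi*j*k/7), reflections -> 0.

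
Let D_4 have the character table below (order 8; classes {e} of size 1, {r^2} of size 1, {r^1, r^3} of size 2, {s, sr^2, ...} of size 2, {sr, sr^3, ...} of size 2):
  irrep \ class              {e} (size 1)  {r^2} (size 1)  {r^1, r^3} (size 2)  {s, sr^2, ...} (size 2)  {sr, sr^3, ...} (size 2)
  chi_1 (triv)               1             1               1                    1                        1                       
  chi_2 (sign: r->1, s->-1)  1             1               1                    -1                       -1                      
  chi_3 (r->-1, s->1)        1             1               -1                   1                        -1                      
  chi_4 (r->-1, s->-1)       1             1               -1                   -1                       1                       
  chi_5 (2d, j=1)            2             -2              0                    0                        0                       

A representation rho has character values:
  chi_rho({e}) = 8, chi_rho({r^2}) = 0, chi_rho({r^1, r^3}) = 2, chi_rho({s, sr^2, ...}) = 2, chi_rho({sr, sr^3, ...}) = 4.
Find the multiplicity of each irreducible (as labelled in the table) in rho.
Multiplicities: chi_1: 3, chi_2: 0, chi_3: 0, chi_4: 1, chi_5: 2.

Working: Use <chi_rho, chi> = (1/|G|) sum_C |C| * chi_rho(C) * conj(chi(C)) with |G| = 8 for each irreducible chi in the table:
  <chi_rho, chi_1> = (1/8)[1*(8)*conj(1) + 1*(0)*conj(1) + 2*(2)*conj(1) + 2*(2)*conj(1) + 2*(4)*conj(1)]
      = (1/8)[(8) + (0) + (4) + (4) + (8)] = 24/8 = 3
  <chi_rho, chi_2> = (1/8)[1*(8)*conj(1) + 1*(0)*conj(1) + 2*(2)*conj(1) + 2*(2)*conj(-1) + 2*(4)*conj(-1)]
      = (1/8)[(8) + (0) + (4) + (-4) + (-8)] = 0/8 = 0
  <chi_rho, chi_3> = (1/8)[1*(8)*conj(1) + 1*(0)*conj(1) + 2*(2)*conj(-1) + 2*(2)*conj(1) + 2*(4)*conj(-1)]
      = (1/8)[(8) + (0) + (-4) + (4) + (-8)] = 0/8 = 0
  <chi_rho, chi_4> = (1/8)[1*(8)*conj(1) + 1*(0)*conj(1) + 2*(2)*conj(-1) + 2*(2)*conj(-1) + 2*(4)*conj(1)]
      = (1/8)[(8) + (0) + (-4) + (-4) + (8)] = 8/8 = 1
  <chi_rho, chi_5> = (1/8)[1*(8)*conj(2) + 1*(0)*conj(-2) + 2*(2)*conj(0) + 2*(2)*conj(0) + 2*(4)*conj(0)]
      = (1/8)[(16) + (0) + (0) + (0) + (0)] = 16/8 = 2
Dimension check: dim(rho) = sum (mult * dim) = 3*1 + 0*1 + 0*1 + 1*1 + 2*2 = 8 = chi_rho(e) = 8.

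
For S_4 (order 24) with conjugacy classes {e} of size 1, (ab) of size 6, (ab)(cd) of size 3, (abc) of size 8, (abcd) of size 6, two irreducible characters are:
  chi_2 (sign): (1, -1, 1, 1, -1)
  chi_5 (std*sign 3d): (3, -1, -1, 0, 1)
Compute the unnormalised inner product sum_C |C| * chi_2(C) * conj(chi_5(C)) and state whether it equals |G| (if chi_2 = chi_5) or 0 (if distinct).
Sum = 0; so <chi_2, chi_5> = 0 (distinct irreducibles are orthogonal).

Argument: Compute term by term over conjugacy classes (|C| * chi_2(C) * conj(chi_5(C))):
  1*(1)*conj(3) + 6*(-1)*conj(-1) + 3*(1)*conj(-1) + 8*(1)*conj(0) + 6*(-1)*conj(1)
  = (3) + (6) + (-3) + (0) + (-6)
  = 0.
Dividing by |G| = 24 gives 0/24 = 0, matching the row-orthogonality relation <chi_2, chi_5> = [chi_2 = chi_5].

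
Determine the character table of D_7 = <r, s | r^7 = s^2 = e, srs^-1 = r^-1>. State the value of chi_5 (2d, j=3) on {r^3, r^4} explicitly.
Conjugacy classes: {e} of size 1, {r^1, r^6} of size 2, {r^2, r^5} of size 2, {r^3, r^4} of size 2, {s, sr, ..., sr^6} of size 7.
Character table:
  irrep \ class              {e} (size 1)  {r^1, r^6} (size 2)  {r^2, r^5} (size 2)  {r^3, r^4} (size 2)  {s, sr, ..., sr^6} (size 7)
  chi_1 (triv)               1             1                    1                    1                    1                          
  chi_2 (sign: r->1, s->-1)  1             1                    1                    1                    -1                         
  chi_3 (2d, j=1)            2             2*cos(2*pi/7)        -2*cos(3*pi/7)       -2*cos(pi/7)         0                          
  chi_4 (2d, j=2)            2             -2*cos(3*pi/7)       -2*cos(pi/7)         2*cos(2*pi/7)        0                          
  chi_5 (2d, j=3)            2             -2*cos(pi/7)         2*cos(2*pi/7)        -2*cos(3*pi/7)       0                          

Spot check: chi_5 (2d, j=3) on {r^3, r^4} = -2*cos(3*pi/7).

Justification: D_7 has order 2*7 = 14 with 5 conjugacy classes, hence 5 irreducibles. Sum of squared dims 1 + 1 + 4 + 4 + 4 = 14 = |G|. Linear characters come from the abelianisation; the 2-dimensional irreps have character r^k -> 2*cos(2*pi*j*k/7), reflections -> 0.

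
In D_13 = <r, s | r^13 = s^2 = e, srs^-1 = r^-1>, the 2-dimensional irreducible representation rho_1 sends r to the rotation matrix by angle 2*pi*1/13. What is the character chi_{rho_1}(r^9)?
chi_{rho_1}(r^9) = 2*cos(2*pi*1*9/13) = -2*cos(5*pi/13)

Why: rho_1(r^9) is rotation by angle 2*pi*1*9/13, whose trace is 2*cos(2*pi*1*9/13) = -2*cos(5*pi/13).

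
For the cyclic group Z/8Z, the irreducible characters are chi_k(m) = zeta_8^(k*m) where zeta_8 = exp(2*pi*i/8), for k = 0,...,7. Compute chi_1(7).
chi_1(7) = zeta_8^7 = exp(-I*pi/4)

Explanation: chi_1(7) = zeta_8^(1*7) = zeta_8^7. Since zeta_8^8 = 1, this equals zeta_8^7 = exp(2*pi*i*7/8) = exp(-I*pi/4).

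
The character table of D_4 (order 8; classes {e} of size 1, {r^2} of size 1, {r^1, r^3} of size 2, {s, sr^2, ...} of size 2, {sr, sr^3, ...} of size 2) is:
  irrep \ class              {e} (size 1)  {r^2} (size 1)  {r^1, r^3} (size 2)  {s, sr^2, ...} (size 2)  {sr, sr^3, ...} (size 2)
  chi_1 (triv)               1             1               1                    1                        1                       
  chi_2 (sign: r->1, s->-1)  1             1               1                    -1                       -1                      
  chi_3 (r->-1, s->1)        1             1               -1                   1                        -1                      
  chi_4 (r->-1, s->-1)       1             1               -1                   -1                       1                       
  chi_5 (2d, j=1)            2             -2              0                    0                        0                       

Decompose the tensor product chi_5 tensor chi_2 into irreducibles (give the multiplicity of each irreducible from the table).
chi_5 tensor chi_2 = chi_5 (all other irreducibles have multiplicity 0).

Derivation: The character of a tensor product is the pointwise product (chi_5 * chi_2)(C) = chi_5(C) * chi_2(C):
  {e}: (2)*(1), {r^2}: (-2)*(1), {r^1, r^3}: (0)*(1), {s, sr^2, ...}: (0)*(-1), {sr, sr^3, ...}: (0)*(-1)
so (chi_5 * chi_2) takes values
  {e} -> 2, {r^2} -> -2, {r^1, r^3} -> 0, {s, sr^2, ...} -> 0, {sr, sr^3, ...} -> 0.
Now take the inner product of this character with each irreducible chi from the table, <chi_5*chi_2, chi> = (1/8) sum_C |C| (chi_5*chi_2)(C) conj(chi(C)):
  <chi_5*chi_2, chi_1> = (1/8)[1*(2)*conj(1) + 1*(-2)*conj(1) + 2*(0)*conj(1) + 2*(0)*conj(1) + 2*(0)*conj(1)]
      = (1/8)[(2) + (-2) + (0) + (0) + (0)] = 0/8 = 0
  <chi_5*chi_2, chi_2> = (1/8)[1*(2)*conj(1) + 1*(-2)*conj(1) + 2*(0)*conj(1) + 2*(0)*conj(-1) + 2*(0)*conj(-1)]
      = (1/8)[(2) + (-2) + (0) + (0) + (0)] = 0/8 = 0
  <chi_5*chi_2, chi_3> = (1/8)[1*(2)*conj(1) + 1*(-2)*conj(1) + 2*(0)*conj(-1) + 2*(0)*conj(1) + 2*(0)*conj(-1)]
      = (1/8)[(2) + (-2) + (0) + (0) + (0)] = 0/8 = 0
  <chi_5*chi_2, chi_4> = (1/8)[1*(2)*conj(1) + 1*(-2)*conj(1) + 2*(0)*conj(-1) + 2*(0)*conj(-1) + 2*(0)*conj(1)]
      = (1/8)[(2) + (-2) + (0) + (0) + (0)] = 0/8 = 0
  <chi_5*chi_2, chi_5> = (1/8)[1*(2)*conj(2) + 1*(-2)*conj(-2) + 2*(0)*conj(0) + 2*(0)*conj(0) + 2*(0)*conj(0)]
      = (1/8)[(4) + (4) + (0) + (0) + (0)] = 8/8 = 1
Hence the multiplicities are chi_5: 1. Dimension check: dim(chi_5)*dim(chi_2) = 2*1 = 2 and sum (mult * dim) = 1*2 = 2.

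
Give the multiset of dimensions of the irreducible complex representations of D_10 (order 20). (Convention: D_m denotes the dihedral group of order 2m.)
Dimensions: 1, 1, 1, 1, 2, 2, 2, 2

Solution. There are 8 irreducibles (= number of conjugacy classes). Their dimensions d_i satisfy sum d_i^2 = |G| = 20: 1 + 1 + 1 + 1 + 4 + 4 + 4 + 4 = 20.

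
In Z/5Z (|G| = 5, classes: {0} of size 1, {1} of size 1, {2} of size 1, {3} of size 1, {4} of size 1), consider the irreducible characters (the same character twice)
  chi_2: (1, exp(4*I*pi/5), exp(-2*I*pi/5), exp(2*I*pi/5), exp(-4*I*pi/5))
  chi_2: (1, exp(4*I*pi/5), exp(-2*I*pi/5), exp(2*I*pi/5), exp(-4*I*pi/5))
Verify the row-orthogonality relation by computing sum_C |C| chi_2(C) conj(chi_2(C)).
Sum = 5 = |G| = 5; so <chi_2, chi_2> = 1 (norm-1 confirms irreducibility).

Why: Compute term by term over conjugacy classes (|C| * chi_2(C) * conj(chi_2(C))):
  1*(1)*conj(1) + 1*(exp(4*I*pi/5))*conj(exp(4*I*pi/5)) + 1*(exp(-2*I*pi/5))*conj(exp(-2*I*pi/5)) + 1*(exp(2*I*pi/5))*conj(exp(2*I*pi/5)) + 1*(exp(-4*I*pi/5))*conj(exp(-4*I*pi/5))
  = (1) + (1) + (1) + (1) + (1)
  = 5.
(Exp terms are combined using exp(i*s)*conj(exp(i*t)) = exp(i*(s-t)), and sums of them are collapsed using the identity that for every m > 1 the m distinct m-th roots of unity sum to 0, e.g. 1 + exp(2*I*pi/3) + exp(-2*I*pi/3) = 0.)
Dividing by |G| = 5 gives 5/5 = 1, matching the row-orthogonality relation <chi_2, chi_2> = [chi_2 = chi_2].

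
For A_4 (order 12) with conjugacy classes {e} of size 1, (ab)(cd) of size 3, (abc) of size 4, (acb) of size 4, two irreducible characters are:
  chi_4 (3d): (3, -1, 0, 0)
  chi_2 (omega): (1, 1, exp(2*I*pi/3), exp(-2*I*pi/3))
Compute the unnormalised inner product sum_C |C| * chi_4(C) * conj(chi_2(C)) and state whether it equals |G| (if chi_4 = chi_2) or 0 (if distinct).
Sum = 0; so <chi_4, chi_2> = 0 (distinct irreducibles are orthogonal).

Working: Compute term by term over conjugacy classes (|C| * chi_4(C) * conj(chi_2(C))):
  1*(3)*conj(1) + 3*(-1)*conj(1) + 4*(0)*conj(exp(2*I*pi/3)) + 4*(0)*conj(exp(-2*I*pi/3))
  = (3) + (-3) + (0) + (0)
  = 0.
(Exp terms are combined using exp(i*s)*conj(exp(i*t)) = exp(i*(s-t)), and sums of them are collapsed using the identity that for every m > 1 the m distinct m-th roots of unity sum to 0, e.g. 1 + exp(2*I*pi/3) + exp(-2*I*pi/3) = 0.)
Dividing by |G| = 12 gives 0/12 = 0, matching the row-orthogonality relation <chi_4, chi_2> = [chi_4 = chi_2].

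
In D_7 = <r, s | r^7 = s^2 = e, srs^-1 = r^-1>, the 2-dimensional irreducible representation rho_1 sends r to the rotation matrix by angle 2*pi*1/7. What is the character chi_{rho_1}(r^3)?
chi_{rho_1}(r^3) = 2*cos(2*pi*1*3/7) = -2*cos(pi/7)

Proof sketch: rho_1(r^3) is rotation by angle 2*pi*1*3/7, whose trace is 2*cos(2*pi*1*3/7) = -2*cos(pi/7).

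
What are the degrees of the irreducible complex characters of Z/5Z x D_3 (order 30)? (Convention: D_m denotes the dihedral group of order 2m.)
Dimensions: 1, 1, 1, 1, 1, 1, 1, 1, 1, 1, 2, 2, 2, 2, 2

Justification: There are 15 irreducibles (= number of conjugacy classes). Their dimensions d_i satisfy sum d_i^2 = |G| = 30: 1 + 1 + 1 + 1 + 1 + 1 + 1 + 1 + 1 + 1 + 4 + 4 + 4 + 4 + 4 = 30. (For the product with Z/5Z: each of the 5 1-dim characters of Z/5Z tensors with each irrep of D_3, giving 5 copies of each D_3-dimension.)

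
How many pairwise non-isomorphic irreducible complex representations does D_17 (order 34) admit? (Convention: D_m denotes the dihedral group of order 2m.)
10

Explanation: The number of irreducible complex representations of a finite group equals its number of conjugacy classes. D_17 has 10 conjugacy classes ((n+3)/2 for n odd), so D_17 (order 34) has exactly 10 irreducible complex representations.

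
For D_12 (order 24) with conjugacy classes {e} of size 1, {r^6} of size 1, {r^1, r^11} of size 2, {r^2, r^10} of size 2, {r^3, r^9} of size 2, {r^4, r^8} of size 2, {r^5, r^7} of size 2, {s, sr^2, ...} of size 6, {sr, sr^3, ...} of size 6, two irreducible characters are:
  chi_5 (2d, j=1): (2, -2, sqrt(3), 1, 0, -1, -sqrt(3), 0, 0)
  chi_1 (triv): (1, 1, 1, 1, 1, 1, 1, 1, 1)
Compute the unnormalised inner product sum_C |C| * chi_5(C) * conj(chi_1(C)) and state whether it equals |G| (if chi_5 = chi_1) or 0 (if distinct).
Sum = 0; so <chi_5, chi_1> = 0 (distinct irreducibles are orthogonal).

Explanation: Compute term by term over conjugacy classes (|C| * chi_5(C) * conj(chi_1(C))):
  1*(2)*conj(1) + 1*(-2)*conj(1) + 2*(sqrt(3))*conj(1) + 2*(1)*conj(1) + 2*(0)*conj(1) + 2*(-1)*conj(1) + 2*(-sqrt(3))*conj(1) + 6*(0)*conj(1) + 6*(0)*conj(1)
  = (2) + (-2) + (2*sqrt(3)) + (2) + (0) + (-2) + (-2*sqrt(3)) + (0) + (0)
  = 0.
Dividing by |G| = 24 gives 0/24 = 0, matching the row-orthogonality relation <chi_5, chi_1> = [chi_5 = chi_1].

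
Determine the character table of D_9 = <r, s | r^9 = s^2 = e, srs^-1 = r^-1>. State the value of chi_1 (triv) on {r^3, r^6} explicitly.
Conjugacy classes: {e} of size 1, {r^1, r^8} of size 2, {r^2, r^7} of size 2, {r^3, r^6} of size 2, {r^4, r^5} of size 2, {s, sr, ..., sr^8} of size 9.
Character table:
  irrep \ class              {e} (size 1)  {r^1, r^8} (size 2)  {r^2, r^7} (size 2)  {r^3, r^6} (size 2)  {r^4, r^5} (size 2)  {s, sr, ..., sr^8} (size 9)
  chi_1 (triv)               1             1                    1                    1                    1                    1                          
  chi_2 (sign: r->1, s->-1)  1             1                    1                    1                    1                    -1                         
  chi_3 (2d, j=1)            2             2*cos(2*pi/9)        2*cos(4*pi/9)        -1                   -2*cos(pi/9)         0                          
  chi_4 (2d, j=2)            2             2*cos(4*pi/9)        -2*cos(pi/9)         -1                   2*cos(2*pi/9)        0                          
  chi_5 (2d, j=3)            2             -1                   -1                   2                    -1                   0                          
  chi_6 (2d, j=4)            2             -2*cos(pi/9)         2*cos(2*pi/9)        -1                   2*cos(4*pi/9)        0                          

Spot check: chi_1 (triv) on {r^3, r^6} = 1.

D_9 has order 2*9 = 18 with 6 conjugacy classes, hence 6 irreducibles. Sum of squared dims 1 + 1 + 4 + 4 + 4 + 4 = 18 = |G|. Linear characters come from the abelianisation; the 2-dimensional irreps have character r^k -> 2*cos(2*pi*j*k/9), reflections -> 0.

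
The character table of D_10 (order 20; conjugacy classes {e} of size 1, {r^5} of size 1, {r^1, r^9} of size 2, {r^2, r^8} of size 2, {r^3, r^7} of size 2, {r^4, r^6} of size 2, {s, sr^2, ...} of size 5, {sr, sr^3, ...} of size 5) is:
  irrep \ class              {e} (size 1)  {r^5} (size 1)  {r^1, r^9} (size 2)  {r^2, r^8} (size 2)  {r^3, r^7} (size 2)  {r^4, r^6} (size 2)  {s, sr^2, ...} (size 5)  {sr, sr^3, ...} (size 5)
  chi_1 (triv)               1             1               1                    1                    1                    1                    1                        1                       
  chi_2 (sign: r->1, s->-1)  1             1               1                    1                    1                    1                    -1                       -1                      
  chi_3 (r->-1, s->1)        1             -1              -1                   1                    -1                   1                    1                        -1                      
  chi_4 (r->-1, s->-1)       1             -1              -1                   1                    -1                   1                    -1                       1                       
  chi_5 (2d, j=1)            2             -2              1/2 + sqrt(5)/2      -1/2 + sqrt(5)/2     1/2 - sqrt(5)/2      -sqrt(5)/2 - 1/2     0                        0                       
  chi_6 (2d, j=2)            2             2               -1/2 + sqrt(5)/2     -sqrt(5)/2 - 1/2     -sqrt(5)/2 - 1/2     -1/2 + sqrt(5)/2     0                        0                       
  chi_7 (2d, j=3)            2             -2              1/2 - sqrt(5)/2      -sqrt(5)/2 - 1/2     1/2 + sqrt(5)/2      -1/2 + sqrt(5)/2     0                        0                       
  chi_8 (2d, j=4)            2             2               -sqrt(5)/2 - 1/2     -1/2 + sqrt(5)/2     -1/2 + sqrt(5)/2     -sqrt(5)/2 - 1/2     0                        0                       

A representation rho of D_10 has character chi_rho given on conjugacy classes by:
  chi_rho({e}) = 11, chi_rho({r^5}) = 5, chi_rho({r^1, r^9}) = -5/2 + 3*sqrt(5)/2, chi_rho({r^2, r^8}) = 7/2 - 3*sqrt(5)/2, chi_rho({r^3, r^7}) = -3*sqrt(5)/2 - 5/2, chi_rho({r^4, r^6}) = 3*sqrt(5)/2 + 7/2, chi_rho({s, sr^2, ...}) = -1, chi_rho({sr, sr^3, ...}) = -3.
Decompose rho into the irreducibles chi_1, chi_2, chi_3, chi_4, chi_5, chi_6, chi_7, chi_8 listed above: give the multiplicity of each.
Multiplicities: chi_1: 0, chi_2: 2, chi_3: 2, chi_4: 1, chi_5: 0, chi_6: 3, chi_7: 0, chi_8: 0.

Proof sketch: Use <chi_rho, chi> = (1/|G|) sum_C |C| * chi_rho(C) * conj(chi(C)) with |G| = 20 for each irreducible chi in the table:
  <chi_rho, chi_1> = (1/20)[1*(11)*conj(1) + 1*(5)*conj(1) + 2*(-5/2 + 3*sqrt(5)/2)*conj(1) + 2*(7/2 - 3*sqrt(5)/2)*conj(1) + 2*(-3*sqrt(5)/2 - 5/2)*conj(1) + 2*(3*sqrt(5)/2 + 7/2)*conj(1) + 5*(-1)*conj(1) + 5*(-3)*conj(1)]
      = (1/20)[(11) + (5) + (-5 + 3*sqrt(5)) + (7 - 3*sqrt(5)) + (-3*sqrt(5) - 5) + (3*sqrt(5) + 7) + (-5) + (-15)] = 0/20 = 0
  <chi_rho, chi_2> = (1/20)[1*(11)*conj(1) + 1*(5)*conj(1) + 2*(-5/2 + 3*sqrt(5)/2)*conj(1) + 2*(7/2 - 3*sqrt(5)/2)*conj(1) + 2*(-3*sqrt(5)/2 - 5/2)*conj(1) + 2*(3*sqrt(5)/2 + 7/2)*conj(1) + 5*(-1)*conj(-1) + 5*(-3)*conj(-1)]
      = (1/20)[(11) + (5) + (-5 + 3*sqrt(5)) + (7 - 3*sqrt(5)) + (-3*sqrt(5) - 5) + (3*sqrt(5) + 7) + (5) + (15)] = 40/20 = 2
  <chi_rho, chi_3> = (1/20)[1*(11)*conj(1) + 1*(5)*conj(-1) + 2*(-5/2 + 3*sqrt(5)/2)*conj(-1) + 2*(7/2 - 3*sqrt(5)/2)*conj(1) + 2*(-3*sqrt(5)/2 - 5/2)*conj(-1) + 2*(3*sqrt(5)/2 + 7/2)*conj(1) + 5*(-1)*conj(1) + 5*(-3)*conj(-1)]
      = (1/20)[(11) + (-5) + (5 - 3*sqrt(5)) + (7 - 3*sqrt(5)) + (5 + 3*sqrt(5)) + (3*sqrt(5) + 7) + (-5) + (15)] = 40/20 = 2
  <chi_rho, chi_4> = (1/20)[1*(11)*conj(1) + 1*(5)*conj(-1) + 2*(-5/2 + 3*sqrt(5)/2)*conj(-1) + 2*(7/2 - 3*sqrt(5)/2)*conj(1) + 2*(-3*sqrt(5)/2 - 5/2)*conj(-1) + 2*(3*sqrt(5)/2 + 7/2)*conj(1) + 5*(-1)*conj(-1) + 5*(-3)*conj(1)]
      = (1/20)[(11) + (-5) + (5 - 3*sqrt(5)) + (7 - 3*sqrt(5)) + (5 + 3*sqrt(5)) + (3*sqrt(5) + 7) + (5) + (-15)] = 20/20 = 1
  <chi_rho, chi_5> = (1/20)[1*(11)*conj(2) + 1*(5)*conj(-2) + 2*(-5/2 + 3*sqrt(5)/2)*conj(1/2 + sqrt(5)/2) + 2*(7/2 - 3*sqrt(5)/2)*conj(-1/2 + sqrt(5)/2) + 2*(-3*sqrt(5)/2 - 5/2)*conj(1/2 - sqrt(5)/2) + 2*(3*sqrt(5)/2 + 7/2)*conj(-sqrt(5)/2 - 1/2) + 5*(-1)*conj(0) + 5*(-3)*conj(0)]
      = (1/20)[(22) + (-10) + (5 - sqrt(5)) + (-11 + 5*sqrt(5)) + (sqrt(5) + 5) + (-5*sqrt(5) - 11) + (0) + (0)] = 0/20 = 0
  <chi_rho, chi_6> = (1/20)[1*(11)*conj(2) + 1*(5)*conj(2) + 2*(-5/2 + 3*sqrt(5)/2)*conj(-1/2 + sqrt(5)/2) + 2*(7/2 - 3*sqrt(5)/2)*conj(-sqrt(5)/2 - 1/2) + 2*(-3*sqrt(5)/2 - 5/2)*conj(-sqrt(5)/2 - 1/2) + 2*(3*sqrt(5)/2 + 7/2)*conj(-1/2 + sqrt(5)/2) + 5*(-1)*conj(0) + 5*(-3)*conj(0)]
      = (1/20)[(22) + (10) + (10 - 4*sqrt(5)) + (4 - 2*sqrt(5)) + (4*sqrt(5) + 10) + (4 + 2*sqrt(5)) + (0) + (0)] = 60/20 = 3
  <chi_rho, chi_7> = (1/20)[1*(11)*conj(2) + 1*(5)*conj(-2) + 2*(-5/2 + 3*sqrt(5)/2)*conj(1/2 - sqrt(5)/2) + 2*(7/2 - 3*sqrt(5)/2)*conj(-sqrt(5)/2 - 1/2) + 2*(-3*sqrt(5)/2 - 5/2)*conj(1/2 + sqrt(5)/2) + 2*(3*sqrt(5)/2 + 7/2)*conj(-1/2 + sqrt(5)/2) + 5*(-1)*conj(0) + 5*(-3)*conj(0)]
      = (1/20)[(22) + (-10) + (-10 + 4*sqrt(5)) + (4 - 2*sqrt(5)) + (-10 - 4*sqrt(5)) + (4 + 2*sqrt(5)) + (0) + (0)] = 0/20 = 0
  <chi_rho, chi_8> = (1/20)[1*(11)*conj(2) + 1*(5)*conj(2) + 2*(-5/2 + 3*sqrt(5)/2)*conj(-sqrt(5)/2 - 1/2) + 2*(7/2 - 3*sqrt(5)/2)*conj(-1/2 + sqrt(5)/2) + 2*(-3*sqrt(5)/2 - 5/2)*conj(-1/2 + sqrt(5)/2) + 2*(3*sqrt(5)/2 + 7/2)*conj(-sqrt(5)/2 - 1/2) + 5*(-1)*conj(0) + 5*(-3)*conj(0)]
      = (1/20)[(22) + (10) + (-5 + sqrt(5)) + (-11 + 5*sqrt(5)) + (-5 - sqrt(5)) + (-5*sqrt(5) - 11) + (0) + (0)] = 0/20 = 0
Dimension check: dim(rho) = sum (mult * dim) = 0*1 + 2*1 + 2*1 + 1*1 + 0*2 + 3*2 + 0*2 + 0*2 = 11 = chi_rho(e) = 11.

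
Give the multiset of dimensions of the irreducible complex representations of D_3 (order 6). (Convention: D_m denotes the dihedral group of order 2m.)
Dimensions: 1, 1, 2

Solution. There are 3 irreducibles (= number of conjugacy classes). Their dimensions d_i satisfy sum d_i^2 = |G| = 6: 1 + 1 + 4 = 6.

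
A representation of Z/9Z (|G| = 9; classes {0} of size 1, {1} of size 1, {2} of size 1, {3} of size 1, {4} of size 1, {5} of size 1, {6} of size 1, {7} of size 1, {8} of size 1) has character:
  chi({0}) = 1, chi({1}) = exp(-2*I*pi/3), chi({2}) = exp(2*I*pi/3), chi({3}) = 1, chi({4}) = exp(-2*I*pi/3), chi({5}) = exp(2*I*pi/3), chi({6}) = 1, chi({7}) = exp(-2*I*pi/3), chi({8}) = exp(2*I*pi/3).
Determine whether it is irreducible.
Irreducible: <chi, chi> = 1.

Derivation: <chi, chi> = (1/|G|) sum_C |C| * |chi(C)|^2 = (1/9)[1*|1|^2 + 1*|exp(-2*I*pi/3)|^2 + 1*|exp(2*I*pi/3)|^2 + 1*|1|^2 + 1*|exp(-2*I*pi/3)|^2 + 1*|exp(2*I*pi/3)|^2 + 1*|1|^2 + 1*|exp(-2*I*pi/3)|^2 + 1*|exp(2*I*pi/3)|^2]
  = (1/9)[(1) + (1) + (1) + (1) + (1) + (1) + (1) + (1) + (1)] = 9/9 = 1.
(Exp terms are combined using exp(i*s)*conj(exp(i*t)) = exp(i*(s-t)), and sums of them are collapsed using the identity that for every m > 1 the m distinct m-th roots of unity sum to 0, e.g. 1 + exp(2*I*pi/3) + exp(-2*I*pi/3) = 0.)
A character is irreducible iff <chi, chi> = 1, so this representation is irreducible.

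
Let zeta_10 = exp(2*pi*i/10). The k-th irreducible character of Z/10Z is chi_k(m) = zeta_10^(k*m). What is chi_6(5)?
chi_6(5) = zeta_10^30 = 1

Derivation: chi_6(5) = zeta_10^(6*5) = zeta_10^30. Since zeta_10^10 = 1, this equals zeta_10^0 = exp(2*pi*i*0/10) = 1.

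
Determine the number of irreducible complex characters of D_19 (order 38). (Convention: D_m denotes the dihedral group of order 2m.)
11

Details: The number of irreducible complex representations of a finite group equals its number of conjugacy classes. D_19 has 11 conjugacy classes ((n+3)/2 for n odd), so D_19 (order 38) has exactly 11 irreducible complex representations.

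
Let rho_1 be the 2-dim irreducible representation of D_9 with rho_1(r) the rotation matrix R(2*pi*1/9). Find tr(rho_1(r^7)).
chi_{rho_1}(r^7) = 2*cos(2*pi*1*7/9) = 2*cos(4*pi/9)

Reasoning: rho_1(r^7) is rotation by angle 2*pi*1*7/9, whose trace is 2*cos(2*pi*1*7/9) = 2*cos(4*pi/9).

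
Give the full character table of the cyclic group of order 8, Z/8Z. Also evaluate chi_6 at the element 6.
Character table of Z/8Z (irreps indexed chi_0,...,chi_7 with chi_k(m) = zeta_8^(k*m), zeta_8 = exp(2*pi*i/8)):
  irrep \ class  {0} (size 1)  {1} (size 1)    {2} (size 1)  {3} (size 1)    {4} (size 1)  {5} (size 1)    {6} (size 1)  {7} (size 1)  
  chi_0          1             1               1             1               1             1               1             1             
  chi_1          1             exp(I*pi/4)     I             exp(3*I*pi/4)   -1            exp(-3*I*pi/4)  -I            exp(-I*pi/4)  
  chi_2          1             I               -1            -I              1             I               -1            -I            
  chi_3          1             exp(3*I*pi/4)   -I            exp(I*pi/4)     -1            exp(-I*pi/4)    I             exp(-3*I*pi/4)
  chi_4          1             -1              1             -1              1             -1              1             -1            
  chi_5          1             exp(-3*I*pi/4)  I             exp(-I*pi/4)    -1            exp(I*pi/4)     -I            exp(3*I*pi/4) 
  chi_6          1             -I              -1            I               1             -I              -1            I             
  chi_7          1             exp(-I*pi/4)    -I            exp(-3*I*pi/4)  -1            exp(3*I*pi/4)   I             exp(I*pi/4)   

Spot check: chi_6(6) = zeta_8^(6*6) = zeta_8^36 = -1.

Derivation: Z/8Z is abelian, so all 8 irreducible complex representations are 1-dimensional. They are given by chi_k(m) = zeta_8^(k*m) for k = 0,...,7. Row orthogonality: sum_m chi_k(m) conj(chi_l(m)) = 8 * [k = l].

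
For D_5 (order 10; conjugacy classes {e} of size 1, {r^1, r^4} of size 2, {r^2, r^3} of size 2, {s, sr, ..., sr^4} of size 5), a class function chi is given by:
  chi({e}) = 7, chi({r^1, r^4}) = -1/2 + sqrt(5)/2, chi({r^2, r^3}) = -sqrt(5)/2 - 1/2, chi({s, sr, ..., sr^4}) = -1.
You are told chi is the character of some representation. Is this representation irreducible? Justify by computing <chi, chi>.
Not irreducible (reducible): <chi, chi> = 6 > 1.

Reasoning: <chi, chi> = (1/|G|) sum_C |C| * |chi(C)|^2 = (1/10)[1*|7|^2 + 2*|-1/2 + sqrt(5)/2|^2 + 2*|-sqrt(5)/2 - 1/2|^2 + 5*|-1|^2]
  = (1/10)[(49) + (3 - sqrt(5)) + (sqrt(5) + 3) + (5)] = 60/10 = 6.
A character is irreducible iff <chi, chi> = 1, so this representation is reducible.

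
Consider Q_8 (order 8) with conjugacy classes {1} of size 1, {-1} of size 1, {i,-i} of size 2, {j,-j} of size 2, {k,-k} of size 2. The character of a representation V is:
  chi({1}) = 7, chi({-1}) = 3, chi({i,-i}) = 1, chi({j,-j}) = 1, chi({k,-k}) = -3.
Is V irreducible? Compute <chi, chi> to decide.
Not irreducible (reducible): <chi, chi> = 10 > 1.

Proof sketch: <chi, chi> = (1/|G|) sum_C |C| * |chi(C)|^2 = (1/8)[1*|7|^2 + 1*|3|^2 + 2*|1|^2 + 2*|1|^2 + 2*|-3|^2]
  = (1/8)[(49) + (9) + (2) + (2) + (18)] = 80/8 = 10.
A character is irreducible iff <chi, chi> = 1, so this representation is reducible.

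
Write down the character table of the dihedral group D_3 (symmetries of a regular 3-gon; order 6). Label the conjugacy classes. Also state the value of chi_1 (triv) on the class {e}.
Conjugacy classes: {e} of size 1, {r^1, r^2} of size 2, {s, sr, ..., sr^2} of size 3.
Character table:
  irrep \ class              {e} (size 1)  {r^1, r^2} (size 2)  {s, sr, ..., sr^2} (size 3)
  chi_1 (triv)               1             1                    1                          
  chi_2 (sign: r->1, s->-1)  1             1                    -1                         
  chi_3 (2d, j=1)            2             -1                   0                          

Spot check: chi_1 (triv) on {e} = 1.

Reasoning: D_3 has order 2*3 = 6 with 3 conjugacy classes, hence 3 irreducibles. Sum of squared dims 1 + 1 + 4 = 6 = |G|. Linear characters come from the abelianisation; the 2-dimensional irreps have character r^k -> 2*cos(2*pi*j*k/3), reflections -> 0.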